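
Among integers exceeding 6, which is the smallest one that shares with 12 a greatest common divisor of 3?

9

gcd(k, 12) = 3 forces 3 | k; write k = 3s. Then gcd(3s, 3·4) = 3·gcd(s, 4), so need gcd(s, 4) = 1.
3s > 6 gives s ≥ 3. The least s ≥ 3 coprime to 4 is 3, so k = 3·3 = 9.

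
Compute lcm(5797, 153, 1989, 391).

lcm(5797, 153) = 5797·153/gcd = 886941/17 = 52173
lcm(52173, 1989) = 52173·1989/gcd = 103772097/153 = 678249
lcm(678249, 391) = 678249·391/gcd = 265195359/17 = 15599727

15599727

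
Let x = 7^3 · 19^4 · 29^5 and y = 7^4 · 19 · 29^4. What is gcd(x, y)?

min exponent per shared prime: 7^3 · 19 · 29^4 = 4609350277

4609350277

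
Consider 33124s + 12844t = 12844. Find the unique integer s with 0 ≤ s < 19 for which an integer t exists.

Euclid: 33124 = 2·12844 + 7436; 12844 = 1·7436 + 5408; 7436 = 1·5408 + 2028; 5408 = 2·2028 + 1352; 2028 = 1·1352 + 676; 1352 = 2·676 + 0 → gcd = 676; 12844 = 676·19.
Back-substitution yields 33124·(7) + 12844·(-18) = 676, so one solution is s = 7·19 = 133, t = -18·19 = -342.
Solutions in s differ by 12844/676 = 19; the one in [0, 19) is 133 mod 19 = 0.

0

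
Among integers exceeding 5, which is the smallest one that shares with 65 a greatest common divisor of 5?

10

65 = 5·13. Any m with gcd(m, 65) = 5 is a multiple of 5, say 5s, with s coprime to 13.
Need s > 5/5, so s ≥ 2. First s ≥ 2 with gcd(s, 13) = 1 is s = 2. Thus m = 5·2 = 10.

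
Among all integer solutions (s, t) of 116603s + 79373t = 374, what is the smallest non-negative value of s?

Reduce mod 79373: 116603s ≡ 374 (mod 79373). With g = gcd(116603, 79373) = 17 dividing 374, divide through: 6859s ≡ 22 (mod 4669).
Since gcd(6859, 4669) = 1, s ≡ 22·(6859)⁻¹ ≡ 1987 (mod 4669). Smallest non-negative: 1987.

1987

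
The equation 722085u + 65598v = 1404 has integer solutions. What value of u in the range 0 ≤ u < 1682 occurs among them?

Reduce mod 65598: 722085u ≡ 1404 (mod 65598). With g = gcd(722085, 65598) = 39 dividing 1404, divide through: 18515u ≡ 36 (mod 1682).
Since gcd(18515, 1682) = 1, u ≡ 36·(18515)⁻¹ ≡ 1426 (mod 1682). Smallest non-negative: 1426.

1426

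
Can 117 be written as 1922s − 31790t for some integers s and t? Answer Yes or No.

No

gcd(1922, 31790): 31790 = 16·1922 + 1038; 1922 = 1·1038 + 884; 1038 = 1·884 + 154; 884 = 5·154 + 114; 154 = 1·114 + 40; 114 = 2·40 + 34; 40 = 1·34 + 6; 34 = 5·6 + 4; 6 = 1·4 + 2; 4 = 2·2 + 0 → 2
2 does not divide 117, so a solution does not exist.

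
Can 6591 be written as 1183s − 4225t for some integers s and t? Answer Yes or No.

Yes

gcd(1183, 4225): 4225 = 3·1183 + 676; 1183 = 1·676 + 507; 676 = 1·507 + 169; 507 = 3·169 + 0 → 169
169 divides 6591, so a solution exists.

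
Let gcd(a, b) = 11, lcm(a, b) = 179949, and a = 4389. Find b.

Using ab = gcd(a,b)·lcm(a,b) = 11·179949 = 1979439, we get b = 1979439/4389 = 451.

451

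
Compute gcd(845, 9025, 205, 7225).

5

845 = 5 · 13²; 9025 = 5² · 19²; 205 = 5 · 41; 7225 = 5² · 17²
gcd takes min exponent of each prime: 5 = 5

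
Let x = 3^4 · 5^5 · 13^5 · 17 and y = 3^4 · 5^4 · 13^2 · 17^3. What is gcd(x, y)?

145445625

min exponent per shared prime: 3^4 · 5^4 · 13^2 · 17 = 145445625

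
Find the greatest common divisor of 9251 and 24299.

11

9251 = 11 · 29²
24299 = 11 · 47²
Common: 11 = 11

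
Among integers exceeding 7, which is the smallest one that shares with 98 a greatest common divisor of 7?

gcd(t, 98) = 7 forces 7 | t; write t = 7s. Then gcd(7s, 7·14) = 7·gcd(s, 14), so need gcd(s, 14) = 1.
7s > 7 gives s ≥ 2. The least s ≥ 2 coprime to 14 is 3, so t = 7·3 = 21.

21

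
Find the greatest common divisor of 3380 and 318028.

3380 = 2² · 5 · 13²
318028 = 2² · 43³
Common: 2² = 4

4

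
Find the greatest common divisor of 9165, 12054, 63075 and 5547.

gcd(9165, 12054): 12054 = 1·9165 + 2889; 9165 = 3·2889 + 498; 2889 = 5·498 + 399; 498 = 1·399 + 99; 399 = 4·99 + 3; 99 = 33·3 + 0 → 3
gcd(3, 63075): 63075 = 21025·3 + 0 → 3
gcd(3, 5547): 5547 = 1849·3 + 0 → 3

3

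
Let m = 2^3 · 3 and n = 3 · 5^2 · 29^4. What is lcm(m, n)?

max exponent per prime: 2^3 · 3 · 5^2 · 29^4 = 424368600

424368600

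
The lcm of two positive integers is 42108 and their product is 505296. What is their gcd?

12

From gcd × lcm = mn: gcd = 505296 / 42108 = 12.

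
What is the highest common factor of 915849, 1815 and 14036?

121

gcd(915849, 1815): 915849 = 504·1815 + 1089; 1815 = 1·1089 + 726; 1089 = 1·726 + 363; 726 = 2·363 + 0 → 363
gcd(363, 14036): 14036 = 38·363 + 242; 363 = 1·242 + 121; 242 = 2·121 + 0 → 121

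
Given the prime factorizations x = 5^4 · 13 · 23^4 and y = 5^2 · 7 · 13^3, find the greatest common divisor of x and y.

min exponent per shared prime: 5^2 · 13 = 325

325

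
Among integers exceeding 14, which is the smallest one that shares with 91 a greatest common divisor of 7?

gcd(a, 91) = 7 forces 7 | a; write a = 7s. Then gcd(7s, 7·13) = 7·gcd(s, 13), so need gcd(s, 13) = 1.
7s > 14 gives s ≥ 3. The least s ≥ 3 coprime to 13 is 3, so a = 7·3 = 21.

21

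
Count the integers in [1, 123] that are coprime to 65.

65 = 5·13. Inclusion–exclusion on these primes:
123 − ⌊123/5⌋ − ⌊123/13⌋ + ⌊123/65⌋ = 91

91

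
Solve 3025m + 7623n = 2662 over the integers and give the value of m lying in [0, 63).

Euclid: 7623 = 2·3025 + 1573; 3025 = 1·1573 + 1452; 1573 = 1·1452 + 121; 1452 = 12·121 + 0 → gcd = 121; 2662 = 121·22.
Back-substitution yields 3025·(-5) + 7623·(2) = 121, so one solution is m = -5·22 = -110, n = 2·22 = 44.
Solutions in m differ by 7623/121 = 63; the one in [0, 63) is -110 mod 63 = 16.

16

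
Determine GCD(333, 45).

9

333 = 3² · 37
45 = 3² · 5
Common: 3² = 9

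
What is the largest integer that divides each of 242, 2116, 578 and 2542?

2

gcd(242, 2116): 2116 = 8·242 + 180; 242 = 1·180 + 62; 180 = 2·62 + 56; 62 = 1·56 + 6; 56 = 9·6 + 2; 6 = 3·2 + 0 → 2
gcd(2, 578): 578 = 289·2 + 0 → 2
gcd(2, 2542): 2542 = 1271·2 + 0 → 2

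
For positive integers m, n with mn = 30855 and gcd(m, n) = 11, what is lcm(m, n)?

For any two positive integers, gcd × lcm equals their product. Hence lcm = 30855 / 11 = 2805.

2805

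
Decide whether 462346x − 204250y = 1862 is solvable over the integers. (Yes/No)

Yes

gcd(462346, 204250): 462346 = 2·204250 + 53846; 204250 = 3·53846 + 42712; 53846 = 1·42712 + 11134; 42712 = 3·11134 + 9310; 11134 = 1·9310 + 1824; 9310 = 5·1824 + 190; 1824 = 9·190 + 114; 190 = 1·114 + 76; 114 = 1·76 + 38; 76 = 2·38 + 0 → 38
38 divides 1862, so a solution exists.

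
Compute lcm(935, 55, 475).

lcm(935, 55) = 935·55/gcd = 51425/55 = 935
lcm(935, 475) = 935·475/gcd = 444125/5 = 88825

88825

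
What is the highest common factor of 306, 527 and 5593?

gcd(306, 527): 527 = 1·306 + 221; 306 = 1·221 + 85; 221 = 2·85 + 51; 85 = 1·51 + 34; 51 = 1·34 + 17; 34 = 2·17 + 0 → 17
gcd(17, 5593): 5593 = 329·17 + 0 → 17

17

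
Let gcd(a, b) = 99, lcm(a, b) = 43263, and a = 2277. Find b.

a·b = gcd·lcm = 99·43263 = 4283037, so b = 4283037/2277 = 1881.

1881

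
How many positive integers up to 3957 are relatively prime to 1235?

1235 = 5·13·19. Inclusion–exclusion on these primes:
3957 − ⌊3957/5⌋ − ⌊3957/13⌋ − ⌊3957/19⌋ + ⌊3957/65⌋ + ⌊3957/95⌋ + ⌊3957/247⌋ − ⌊3957/1235⌋ = 2768

2768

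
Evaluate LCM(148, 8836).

148 = 2² · 37; 8836 = 2² · 47²
max exponents: 2² · 37 · 47² = 326932

326932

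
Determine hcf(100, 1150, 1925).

100 = 2² · 5²; 1150 = 2 · 5² · 23; 1925 = 5² · 7 · 11
gcd takes min exponent of each prime: 5² = 25

25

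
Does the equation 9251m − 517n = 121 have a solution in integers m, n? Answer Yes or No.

Yes

gcd(9251, 517): 9251 = 17·517 + 462; 517 = 1·462 + 55; 462 = 8·55 + 22; 55 = 2·22 + 11; 22 = 2·11 + 0 → 11
11 divides 121, so a solution exists.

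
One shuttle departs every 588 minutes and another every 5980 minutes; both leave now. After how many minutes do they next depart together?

gcd first: 5980 = 10·588 + 100; 588 = 5·100 + 88; 100 = 1·88 + 12; 88 = 7·12 + 4; 12 = 3·4 + 0 → gcd = 4
lcm = 588·5980/gcd = 3516240/4 = 879060

879060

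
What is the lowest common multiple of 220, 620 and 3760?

1282160

lcm(220, 620) = 220·620/gcd = 136400/20 = 6820
lcm(6820, 3760) = 6820·3760/gcd = 25643200/20 = 1282160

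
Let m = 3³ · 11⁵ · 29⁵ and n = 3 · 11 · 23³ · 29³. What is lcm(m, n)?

max exponent per prime: 3³ · 11⁵ · 23³ · 29⁵ = 1085177267490789891

1085177267490789891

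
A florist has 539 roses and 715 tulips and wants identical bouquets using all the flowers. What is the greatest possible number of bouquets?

Euclid: 715 = 1·539 + 176; 539 = 3·176 + 11; 176 = 16·11 + 0. Last nonzero remainder: 11.

11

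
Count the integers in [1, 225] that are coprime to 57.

142

57 = 3·19. Inclusion–exclusion on these primes:
225 − ⌊225/3⌋ − ⌊225/19⌋ + ⌊225/57⌋ = 142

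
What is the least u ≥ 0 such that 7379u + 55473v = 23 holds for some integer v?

1699

gcd(7379, 55473) = 1 (Euclid: 55473 = 7·7379 + 3820; 7379 = 1·3820 + 3559; 3820 = 1·3559 + 261; 3559 = 13·261 + 166; 261 = 1·166 + 95; 166 = 1·95 + 71; 95 = 1·71 + 24; 71 = 2·24 + 23; 24 = 1·23 + 1; 23 = 23·1 + 0), and 1 | 23.
Extended Euclid: 7379·(-2338) + 55473·(311) = 1. Scale by 23: u₀ = -53774.
General solution u = u₀ + 55473t; reducing mod 55473 gives u = 1699 (and v = -226).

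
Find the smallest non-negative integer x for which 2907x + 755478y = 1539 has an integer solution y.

Reduce mod 755478: 2907x ≡ 1539 (mod 755478). With g = gcd(2907, 755478) = 171 dividing 1539, divide through: 17x ≡ 9 (mod 4418).
Since gcd(17, 4418) = 1, x ≡ 9·(17)⁻¹ ≡ 3379 (mod 4418). Smallest non-negative: 3379.

3379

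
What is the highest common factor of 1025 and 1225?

1025 = 5² · 41
1225 = 5² · 7²
Common: 5² = 25

25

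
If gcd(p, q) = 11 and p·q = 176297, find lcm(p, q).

16027

For any two positive integers, gcd × lcm equals their product. Hence lcm = 176297 / 11 = 16027.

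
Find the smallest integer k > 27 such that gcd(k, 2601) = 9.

gcd(k, 2601) = 9 forces 9 | k; write k = 9s. Then gcd(9s, 9·289) = 9·gcd(s, 289), so need gcd(s, 289) = 1.
9s > 27 gives s ≥ 4. The least s ≥ 4 coprime to 289 is 4, so k = 9·4 = 36.

36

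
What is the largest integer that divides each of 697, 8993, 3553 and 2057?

17

gcd(697, 8993): 8993 = 12·697 + 629; 697 = 1·629 + 68; 629 = 9·68 + 17; 68 = 4·17 + 0 → 17
gcd(17, 3553): 3553 = 209·17 + 0 → 17
gcd(17, 2057): 2057 = 121·17 + 0 → 17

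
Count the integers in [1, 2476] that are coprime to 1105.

Prime factors of 1105: 5, 13, 17. Count integers ≤ 2476 divisible by none of them.
By inclusion–exclusion: 2476 − ⌊2476/5⌋ − ⌊2476/13⌋ − ⌊2476/17⌋ + ⌊2476/65⌋ + ⌊2476/85⌋ + ⌊2476/221⌋ − ⌊2476/1105⌋ = 1722.

1722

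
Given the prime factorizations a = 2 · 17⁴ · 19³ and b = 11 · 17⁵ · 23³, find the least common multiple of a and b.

max exponent per prime: 2 · 11 · 17⁵ · 19³ · 23³ = 2606823327156862

2606823327156862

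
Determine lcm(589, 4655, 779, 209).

65081555

589 = 19 · 31; 4655 = 5 · 7² · 19; 779 = 19 · 41; 209 = 11 · 19
lcm takes max exponent of each prime: 5 · 7² · 11 · 19 · 31 · 41 = 65081555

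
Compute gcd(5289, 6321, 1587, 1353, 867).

3

gcd(5289, 6321): 6321 = 1·5289 + 1032; 5289 = 5·1032 + 129; 1032 = 8·129 + 0 → 129
gcd(129, 1587): 1587 = 12·129 + 39; 129 = 3·39 + 12; 39 = 3·12 + 3; 12 = 4·3 + 0 → 3
gcd(3, 1353): 1353 = 451·3 + 0 → 3
gcd(3, 867): 867 = 289·3 + 0 → 3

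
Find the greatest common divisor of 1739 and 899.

Euclid: 1739 = 1·899 + 840; 899 = 1·840 + 59; 840 = 14·59 + 14; 59 = 4·14 + 3; 14 = 4·3 + 2; 3 = 1·2 + 1; 2 = 2·1 + 0. Last nonzero remainder: 1.

1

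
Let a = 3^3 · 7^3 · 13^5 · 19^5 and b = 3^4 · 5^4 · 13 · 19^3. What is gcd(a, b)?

min exponent per shared prime: 3^3 · 13 · 19^3 = 2407509

2407509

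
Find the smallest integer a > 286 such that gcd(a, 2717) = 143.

2717 = 143·19. Any a with gcd(a, 2717) = 143 is a multiple of 143, say 143s, with s coprime to 19.
Need s > 286/143, so s ≥ 3. First s ≥ 3 with gcd(s, 19) = 1 is s = 3. Thus a = 143·3 = 429.

429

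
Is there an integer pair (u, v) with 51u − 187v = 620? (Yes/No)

By Bézout, 51u − 187v = 620 has integer solutions iff gcd(51, 187) | 620.
Euclid: 187 = 3·51 + 34; 51 = 1·34 + 17; 34 = 2·17 + 0. gcd = 17; 620 mod 17 = 8. No.

No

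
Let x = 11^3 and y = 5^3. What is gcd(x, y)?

min exponent per shared prime: (none) = 1

1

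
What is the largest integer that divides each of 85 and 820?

5

Euclid: 820 = 9·85 + 55; 85 = 1·55 + 30; 55 = 1·30 + 25; 30 = 1·25 + 5; 25 = 5·5 + 0. Last nonzero remainder: 5.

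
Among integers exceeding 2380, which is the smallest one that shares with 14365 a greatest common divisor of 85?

2465

Multiples of 85 above 2380: 85·29, 85·30, … . Need the cofactor coprime to 14365/85 = 169.
Checking s = 29, 30, … the first with gcd(s, 169) = 1 is s = 29, giving 2465.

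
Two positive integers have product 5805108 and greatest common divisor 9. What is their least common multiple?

gcd·lcm = product, so lcm = 5805108/9 = 645012.

645012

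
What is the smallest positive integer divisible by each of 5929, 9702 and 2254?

2454606

5929 = 7² · 11²; 9702 = 2 · 3² · 7² · 11; 2254 = 2 · 7² · 23
lcm takes max exponent of each prime: 2 · 3² · 7² · 11² · 23 = 2454606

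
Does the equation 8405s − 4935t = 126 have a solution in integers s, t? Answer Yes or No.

By Bézout, 8405s − 4935t = 126 has integer solutions iff gcd(8405, 4935) | 126.
Euclid: 8405 = 1·4935 + 3470; 4935 = 1·3470 + 1465; 3470 = 2·1465 + 540; 1465 = 2·540 + 385; 540 = 1·385 + 155; 385 = 2·155 + 75; 155 = 2·75 + 5; 75 = 15·5 + 0. gcd = 5; 126 mod 5 = 1. No.

No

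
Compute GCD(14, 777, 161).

7

gcd(14, 777): 777 = 55·14 + 7; 14 = 2·7 + 0 → 7
gcd(7, 161): 161 = 23·7 + 0 → 7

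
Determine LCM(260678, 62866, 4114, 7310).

260678 = 2 · 11 · 17² · 41; 62866 = 2 · 17 · 43²; 4114 = 2 · 11² · 17; 7310 = 2 · 5 · 17 · 43
lcm takes max exponent of each prime: 2 · 5 · 11² · 17² · 41 · 43² = 26509649210

26509649210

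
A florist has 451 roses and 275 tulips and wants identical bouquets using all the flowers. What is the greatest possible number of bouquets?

Euclid: 451 = 1·275 + 176; 275 = 1·176 + 99; 176 = 1·99 + 77; 99 = 1·77 + 22; 77 = 3·22 + 11; 22 = 2·11 + 0. Last nonzero remainder: 11.

11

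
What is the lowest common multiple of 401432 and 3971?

4415752

gcd first: 401432 = 101·3971 + 361; 3971 = 11·361 + 0 → gcd = 361
lcm = 401432·3971/gcd = 1594086472/361 = 4415752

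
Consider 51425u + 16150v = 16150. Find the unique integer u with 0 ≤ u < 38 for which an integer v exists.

0

gcd(51425, 16150) = 425 (Euclid: 51425 = 3·16150 + 2975; 16150 = 5·2975 + 1275; 2975 = 2·1275 + 425; 1275 = 3·425 + 0), and 425 | 16150.
Extended Euclid: 51425·(11) + 16150·(-35) = 425. Scale by 38: u₀ = 418.
General solution u = u₀ + 38t; reducing mod 38 gives u = 0 (and v = 1).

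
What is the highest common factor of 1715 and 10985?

5

Euclid: 10985 = 6·1715 + 695; 1715 = 2·695 + 325; 695 = 2·325 + 45; 325 = 7·45 + 10; 45 = 4·10 + 5; 10 = 2·5 + 0. Last nonzero remainder: 5.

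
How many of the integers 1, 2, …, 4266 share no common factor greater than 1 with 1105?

Prime factors of 1105: 5, 13, 17. Count integers ≤ 4266 divisible by none of them.
By inclusion–exclusion: 4266 − ⌊4266/5⌋ − ⌊4266/13⌋ − ⌊4266/17⌋ + ⌊4266/65⌋ + ⌊4266/85⌋ + ⌊4266/221⌋ − ⌊4266/1105⌋ = 2966.

2966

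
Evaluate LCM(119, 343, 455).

379015

119 = 7 · 17; 343 = 7³; 455 = 5 · 7 · 13
lcm takes max exponent of each prime: 5 · 7³ · 13 · 17 = 379015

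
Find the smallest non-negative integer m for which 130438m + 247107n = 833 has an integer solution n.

377

Euclid: 247107 = 1·130438 + 116669; 130438 = 1·116669 + 13769; 116669 = 8·13769 + 6517; 13769 = 2·6517 + 735; 6517 = 8·735 + 637; 735 = 1·637 + 98; 637 = 6·98 + 49; 98 = 2·49 + 0 → gcd = 49; 833 = 49·17.
Back-substitution yields 130438·(-2351) + 247107·(1241) = 49, so one solution is m = -2351·17 = -39967, n = 1241·17 = 21097.
Solutions in m differ by 247107/49 = 5043; the one in [0, 5043) is -39967 mod 5043 = 377.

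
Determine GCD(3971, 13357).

361

Euclid: 13357 = 3·3971 + 1444; 3971 = 2·1444 + 1083; 1444 = 1·1083 + 361; 1083 = 3·361 + 0. Last nonzero remainder: 361.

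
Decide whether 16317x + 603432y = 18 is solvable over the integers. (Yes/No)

Yes

gcd(16317, 603432): 603432 = 36·16317 + 16020; 16317 = 1·16020 + 297; 16020 = 53·297 + 279; 297 = 1·279 + 18; 279 = 15·18 + 9; 18 = 2·9 + 0 → 9
9 divides 18, so a solution exists.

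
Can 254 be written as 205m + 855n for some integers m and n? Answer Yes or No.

gcd(205, 855): 855 = 4·205 + 35; 205 = 5·35 + 30; 35 = 1·30 + 5; 30 = 6·5 + 0 → 5
5 does not divide 254, so a solution does not exist.

No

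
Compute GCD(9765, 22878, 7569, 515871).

9

gcd(9765, 22878): 22878 = 2·9765 + 3348; 9765 = 2·3348 + 3069; 3348 = 1·3069 + 279; 3069 = 11·279 + 0 → 279
gcd(279, 7569): 7569 = 27·279 + 36; 279 = 7·36 + 27; 36 = 1·27 + 9; 27 = 3·9 + 0 → 9
gcd(9, 515871): 515871 = 57319·9 + 0 → 9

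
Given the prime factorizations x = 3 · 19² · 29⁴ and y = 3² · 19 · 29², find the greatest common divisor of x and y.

min exponent per shared prime: 3 · 19 · 29² = 47937

47937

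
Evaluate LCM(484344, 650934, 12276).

484344 = 2³ · 3² · 7 · 31²; 650934 = 2 · 3² · 29² · 43; 12276 = 2² · 3² · 11 · 31
lcm takes max exponent of each prime: 2³ · 3² · 7 · 11 · 29² · 31² · 43 = 192668652792

192668652792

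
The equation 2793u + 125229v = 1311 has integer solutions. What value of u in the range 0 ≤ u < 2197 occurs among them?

404

Reduce mod 125229: 2793u ≡ 1311 (mod 125229). With g = gcd(2793, 125229) = 57 dividing 1311, divide through: 49u ≡ 23 (mod 2197).
Since gcd(49, 2197) = 1, u ≡ 23·(49)⁻¹ ≡ 404 (mod 2197). Smallest non-negative: 404.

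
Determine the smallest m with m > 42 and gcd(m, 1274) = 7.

gcd(m, 1274) = 7 forces 7 | m; write m = 7s. Then gcd(7s, 7·182) = 7·gcd(s, 182), so need gcd(s, 182) = 1.
7s > 42 gives s ≥ 7. The least s ≥ 7 coprime to 182 is 9, so m = 7·9 = 63.

63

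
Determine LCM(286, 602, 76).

3271268

286 = 2 · 11 · 13; 602 = 2 · 7 · 43; 76 = 2² · 19
lcm takes max exponent of each prime: 2² · 7 · 11 · 13 · 19 · 43 = 3271268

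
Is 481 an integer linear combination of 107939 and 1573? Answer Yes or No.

Yes

gcd(107939, 1573): 107939 = 68·1573 + 975; 1573 = 1·975 + 598; 975 = 1·598 + 377; 598 = 1·377 + 221; 377 = 1·221 + 156; 221 = 1·156 + 65; 156 = 2·65 + 26; 65 = 2·26 + 13; 26 = 2·13 + 0 → 13
13 divides 481, so a solution exists.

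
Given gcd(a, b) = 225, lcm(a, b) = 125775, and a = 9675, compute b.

2925

Using ab = gcd(a,b)·lcm(a,b) = 225·125775 = 28299375, we get b = 28299375/9675 = 2925.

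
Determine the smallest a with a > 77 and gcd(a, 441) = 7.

441 = 7·63. Any a with gcd(a, 441) = 7 is a multiple of 7, say 7s, with s coprime to 63.
Need s > 77/7, so s ≥ 12. First s ≥ 12 with gcd(s, 63) = 1 is s = 13. Thus a = 7·13 = 91.

91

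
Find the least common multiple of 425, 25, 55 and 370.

345950

425 = 5² · 17; 25 = 5²; 55 = 5 · 11; 370 = 2 · 5 · 37
lcm takes max exponent of each prime: 2 · 5² · 11 · 17 · 37 = 345950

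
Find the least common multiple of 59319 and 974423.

59319 = 3³ · 13³; 974423 = 17 · 31 · 43²
max exponents: 3³ · 13³ · 17 · 31 · 43² = 57801797937

57801797937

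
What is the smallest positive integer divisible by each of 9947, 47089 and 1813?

9947 = 7³ · 29; 47089 = 7² · 31²; 1813 = 7² · 37
lcm takes max exponent of each prime: 7³ · 29 · 31² · 37 = 353685479

353685479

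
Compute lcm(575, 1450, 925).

1233950

575 = 5² · 23; 1450 = 2 · 5² · 29; 925 = 5² · 37
lcm takes max exponent of each prime: 2 · 5² · 23 · 29 · 37 = 1233950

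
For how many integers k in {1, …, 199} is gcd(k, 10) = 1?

10 = 2·5. Inclusion–exclusion on these primes:
199 − ⌊199/2⌋ − ⌊199/5⌋ + ⌊199/10⌋ = 80

80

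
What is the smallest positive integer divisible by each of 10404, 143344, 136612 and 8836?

5725292526576

lcm(10404, 143344) = 10404·143344/gcd = 1491350976/1156 = 1290096
lcm(1290096, 136612) = 1290096·136612/gcd = 176242594752/68 = 2591802864
lcm(2591802864, 8836) = 2591802864·8836/gcd = 22901170106304/4 = 5725292526576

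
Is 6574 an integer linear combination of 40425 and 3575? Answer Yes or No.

gcd(40425, 3575): 40425 = 11·3575 + 1100; 3575 = 3·1100 + 275; 1100 = 4·275 + 0 → 275
275 does not divide 6574, so a solution does not exist.

No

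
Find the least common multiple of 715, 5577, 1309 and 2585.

155960805

lcm(715, 5577) = 715·5577/gcd = 3987555/143 = 27885
lcm(27885, 1309) = 27885·1309/gcd = 36501465/11 = 3318315
lcm(3318315, 2585) = 3318315·2585/gcd = 8577844275/55 = 155960805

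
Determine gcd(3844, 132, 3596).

3844 = 2² · 31²; 132 = 2² · 3 · 11; 3596 = 2² · 29 · 31
gcd takes min exponent of each prime: 2² = 4

4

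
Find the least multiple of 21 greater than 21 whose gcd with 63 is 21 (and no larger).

42

gcd(x, 63) = 21 forces 21 | x; write x = 21s. Then gcd(21s, 21·3) = 21·gcd(s, 3), so need gcd(s, 3) = 1.
21s > 21 gives s ≥ 2. The least s ≥ 2 coprime to 3 is 2, so x = 21·2 = 42.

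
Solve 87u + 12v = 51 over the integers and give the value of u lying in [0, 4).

Euclid: 87 = 7·12 + 3; 12 = 4·3 + 0 → gcd = 3; 51 = 3·17.
Back-substitution yields 87·(1) + 12·(-7) = 3, so one solution is u = 1·17 = 17, v = -7·17 = -119.
Solutions in u differ by 12/3 = 4; the one in [0, 4) is 17 mod 4 = 1.

1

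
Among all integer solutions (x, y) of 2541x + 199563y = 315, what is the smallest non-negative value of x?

Euclid: 199563 = 78·2541 + 1365; 2541 = 1·1365 + 1176; 1365 = 1·1176 + 189; 1176 = 6·189 + 42; 189 = 4·42 + 21; 42 = 2·21 + 0 → gcd = 21; 315 = 21·15.
Back-substitution yields 2541·(-4241) + 199563·(54) = 21, so one solution is x = -4241·15 = -63615, y = 54·15 = 810.
Solutions in x differ by 199563/21 = 9503; the one in [0, 9503) is -63615 mod 9503 = 2906.

2906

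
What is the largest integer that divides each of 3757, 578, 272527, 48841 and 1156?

289

gcd(3757, 578): 3757 = 6·578 + 289; 578 = 2·289 + 0 → 289
gcd(289, 272527): 272527 = 943·289 + 0 → 289
gcd(289, 48841): 48841 = 169·289 + 0 → 289
gcd(289, 1156): 1156 = 4·289 + 0 → 289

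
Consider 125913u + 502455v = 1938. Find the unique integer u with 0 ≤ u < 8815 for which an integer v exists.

846

Euclid: 502455 = 3·125913 + 124716; 125913 = 1·124716 + 1197; 124716 = 104·1197 + 228; 1197 = 5·228 + 57; 228 = 4·57 + 0 → gcd = 57; 1938 = 57·34.
Back-substitution yields 125913·(2099) + 502455·(-526) = 57, so one solution is u = 2099·34 = 71366, v = -526·34 = -17884.
Solutions in u differ by 502455/57 = 8815; the one in [0, 8815) is 71366 mod 8815 = 846.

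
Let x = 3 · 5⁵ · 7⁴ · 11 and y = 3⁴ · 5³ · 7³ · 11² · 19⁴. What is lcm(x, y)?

9583562395378125

max exponent per prime: 3⁴ · 5⁵ · 7⁴ · 11² · 19⁴ = 9583562395378125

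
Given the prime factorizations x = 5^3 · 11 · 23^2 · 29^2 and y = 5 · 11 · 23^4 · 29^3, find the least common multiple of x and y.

9384432954875

max exponent per prime: 5^3 · 11 · 23^4 · 29^3 = 9384432954875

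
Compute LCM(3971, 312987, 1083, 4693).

44757141

3971 = 11 · 19²; 312987 = 3 · 17² · 19²; 1083 = 3 · 19²; 4693 = 13 · 19²
lcm takes max exponent of each prime: 3 · 11 · 13 · 17² · 19² = 44757141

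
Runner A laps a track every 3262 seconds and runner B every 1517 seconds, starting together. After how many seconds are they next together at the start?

3262 = 2 · 7 · 233; 1517 = 37 · 41
max exponents: 2 · 7 · 37 · 41 · 233 = 4948454

4948454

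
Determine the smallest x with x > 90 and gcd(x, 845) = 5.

95

845 = 5·169. Any x with gcd(x, 845) = 5 is a multiple of 5, say 5s, with s coprime to 169.
Need s > 90/5, so s ≥ 19. First s ≥ 19 with gcd(s, 169) = 1 is s = 19. Thus x = 5·19 = 95.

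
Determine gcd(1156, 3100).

Euclid: 3100 = 2·1156 + 788; 1156 = 1·788 + 368; 788 = 2·368 + 52; 368 = 7·52 + 4; 52 = 13·4 + 0. Last nonzero remainder: 4.

4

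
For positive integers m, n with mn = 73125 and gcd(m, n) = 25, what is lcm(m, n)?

Since gcd(m,n)·lcm(m,n) = mn, lcm = 73125/25 = 2925.

2925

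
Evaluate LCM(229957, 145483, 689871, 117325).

534650025

229957 = 7² · 13 · 19²; 145483 = 13 · 19² · 31; 689871 = 3 · 7² · 13 · 19²; 117325 = 5² · 13 · 19²
lcm takes max exponent of each prime: 3 · 5² · 7² · 13 · 19² · 31 = 534650025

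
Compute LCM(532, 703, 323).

532 = 2² · 7 · 19; 703 = 19 · 37; 323 = 17 · 19
lcm takes max exponent of each prime: 2² · 7 · 17 · 19 · 37 = 334628

334628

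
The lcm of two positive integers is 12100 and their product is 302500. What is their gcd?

25

From gcd × lcm = mn: gcd = 302500 / 12100 = 25.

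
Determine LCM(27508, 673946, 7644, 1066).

165790716

27508 = 2² · 13 · 23²; 673946 = 2 · 7² · 13 · 23²; 7644 = 2² · 3 · 7² · 13; 1066 = 2 · 13 · 41
lcm takes max exponent of each prime: 2² · 3 · 7² · 13 · 23² · 41 = 165790716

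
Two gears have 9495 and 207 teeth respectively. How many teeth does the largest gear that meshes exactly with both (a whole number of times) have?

9495 = 3² · 5 · 211
207 = 3² · 23
Common: 3² = 9

9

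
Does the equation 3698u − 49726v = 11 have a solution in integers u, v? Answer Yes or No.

No

By Bézout, 3698u − 49726v = 11 has integer solutions iff gcd(3698, 49726) | 11.
Euclid: 49726 = 13·3698 + 1652; 3698 = 2·1652 + 394; 1652 = 4·394 + 76; 394 = 5·76 + 14; 76 = 5·14 + 6; 14 = 2·6 + 2; 6 = 3·2 + 0. gcd = 2; 11 mod 2 = 1. No.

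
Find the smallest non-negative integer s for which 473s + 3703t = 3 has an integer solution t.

3429

Euclid: 3703 = 7·473 + 392; 473 = 1·392 + 81; 392 = 4·81 + 68; 81 = 1·68 + 13; 68 = 5·13 + 3; 13 = 4·3 + 1; 3 = 3·1 + 0 → gcd = 1; 3 = 1·3.
Back-substitution yields 473·(1143) + 3703·(-146) = 1, so one solution is s = 1143·3 = 3429, t = -146·3 = -438.
Solutions in s differ by 3703/1 = 3703; the one in [0, 3703) is 3429 mod 3703 = 3429.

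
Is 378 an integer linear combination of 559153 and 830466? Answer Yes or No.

Yes

gcd(559153, 830466): 830466 = 1·559153 + 271313; 559153 = 2·271313 + 16527; 271313 = 16·16527 + 6881; 16527 = 2·6881 + 2765; 6881 = 2·2765 + 1351; 2765 = 2·1351 + 63; 1351 = 21·63 + 28; 63 = 2·28 + 7; 28 = 4·7 + 0 → 7
7 divides 378, so a solution exists.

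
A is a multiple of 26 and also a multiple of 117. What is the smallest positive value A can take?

234

gcd first: 117 = 4·26 + 13; 26 = 2·13 + 0 → gcd = 13
lcm = 26·117/gcd = 3042/13 = 234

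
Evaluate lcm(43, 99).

gcd first: 99 = 2·43 + 13; 43 = 3·13 + 4; 13 = 3·4 + 1; 4 = 4·1 + 0 → gcd = 1
lcm = 43·99/gcd = 4257/1 = 4257

4257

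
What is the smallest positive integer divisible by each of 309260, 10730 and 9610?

318894376780

lcm(309260, 10730) = 309260·10730/gcd = 3318359800/10 = 331835980
lcm(331835980, 9610) = 331835980·9610/gcd = 3188943767800/10 = 318894376780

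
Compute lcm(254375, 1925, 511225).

254375 = 5⁴ · 11 · 37; 1925 = 5² · 7 · 11; 511225 = 5² · 11² · 13²
lcm takes max exponent of each prime: 5⁴ · 7 · 11² · 13² · 37 = 3310181875

3310181875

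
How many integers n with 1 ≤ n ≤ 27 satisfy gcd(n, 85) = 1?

21

Prime factors of 85: 5, 17. Count integers ≤ 27 divisible by none of them.
By inclusion–exclusion: 27 − ⌊27/5⌋ − ⌊27/17⌋ + ⌊27/85⌋ = 21.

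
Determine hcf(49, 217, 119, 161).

7

gcd(49, 217): 217 = 4·49 + 21; 49 = 2·21 + 7; 21 = 3·7 + 0 → 7
gcd(7, 119): 119 = 17·7 + 0 → 7
gcd(7, 161): 161 = 23·7 + 0 → 7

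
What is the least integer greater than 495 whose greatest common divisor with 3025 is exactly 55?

660

Multiples of 55 above 495: 55·10, 55·11, … . Need the cofactor coprime to 3025/55 = 55.
Checking s = 10, 11, … the first with gcd(s, 55) = 1 is s = 12, giving 660.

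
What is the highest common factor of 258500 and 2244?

44

Euclid: 258500 = 115·2244 + 440; 2244 = 5·440 + 44; 440 = 10·44 + 0. Last nonzero remainder: 44.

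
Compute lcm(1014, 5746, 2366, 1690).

1014 = 2 · 3 · 13²; 5746 = 2 · 13² · 17; 2366 = 2 · 7 · 13²; 1690 = 2 · 5 · 13²
lcm takes max exponent of each prime: 2 · 3 · 5 · 7 · 13² · 17 = 603330

603330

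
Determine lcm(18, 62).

558

18 = 2 · 3²; 62 = 2 · 31
max exponents: 2 · 3² · 31 = 558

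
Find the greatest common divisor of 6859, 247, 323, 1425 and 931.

19

6859 = 19³; 247 = 13 · 19; 323 = 17 · 19; 1425 = 3 · 5² · 19; 931 = 7² · 19
gcd takes min exponent of each prime: 19 = 19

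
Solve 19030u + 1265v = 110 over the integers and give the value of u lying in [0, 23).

Euclid: 19030 = 15·1265 + 55; 1265 = 23·55 + 0 → gcd = 55; 110 = 55·2.
Back-substitution yields 19030·(1) + 1265·(-15) = 55, so one solution is u = 1·2 = 2, v = -15·2 = -30.
Solutions in u differ by 1265/55 = 23; the one in [0, 23) is 2 mod 23 = 2.

2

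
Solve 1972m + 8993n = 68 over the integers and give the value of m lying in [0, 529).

gcd(1972, 8993) = 17 (Euclid: 8993 = 4·1972 + 1105; 1972 = 1·1105 + 867; 1105 = 1·867 + 238; 867 = 3·238 + 153; 238 = 1·153 + 85; 153 = 1·85 + 68; 85 = 1·68 + 17; 68 = 4·17 + 0), and 17 | 68.
Extended Euclid: 1972·(-114) + 8993·(25) = 17. Scale by 4: m₀ = -456.
General solution m = m₀ + 529t; reducing mod 529 gives m = 73 (and n = -16).

73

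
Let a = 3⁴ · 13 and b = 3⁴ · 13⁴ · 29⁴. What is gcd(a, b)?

1053

min exponent per shared prime: 3⁴ · 13 = 1053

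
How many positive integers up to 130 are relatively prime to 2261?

2261 = 7·17·19. Inclusion–exclusion on these primes:
130 − ⌊130/7⌋ − ⌊130/17⌋ − ⌊130/19⌋ + ⌊130/119⌋ + ⌊130/133⌋ + ⌊130/323⌋ − ⌊130/2261⌋ = 100

100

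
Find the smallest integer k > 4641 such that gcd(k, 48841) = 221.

4862

48841 = 221·221. Any k with gcd(k, 48841) = 221 is a multiple of 221, say 221s, with s coprime to 221.
Need s > 4641/221, so s ≥ 22. First s ≥ 22 with gcd(s, 221) = 1 is s = 22. Thus k = 221·22 = 4862.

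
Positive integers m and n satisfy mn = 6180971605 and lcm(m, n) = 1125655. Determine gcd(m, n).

5491

gcd·lcm = product, so gcd = 6180971605/1125655 = 5491.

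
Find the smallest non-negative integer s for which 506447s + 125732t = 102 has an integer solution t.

Euclid: 506447 = 4·125732 + 3519; 125732 = 35·3519 + 2567; 3519 = 1·2567 + 952; 2567 = 2·952 + 663; 952 = 1·663 + 289; 663 = 2·289 + 85; 289 = 3·85 + 34; 85 = 2·34 + 17; 34 = 2·17 + 0 → gcd = 17; 102 = 17·6.
Back-substitution yields 506447·(-3037) + 125732·(12233) = 17, so one solution is s = -3037·6 = -18222, t = 12233·6 = 73398.
Solutions in s differ by 125732/17 = 7396; the one in [0, 7396) is -18222 mod 7396 = 3966.

3966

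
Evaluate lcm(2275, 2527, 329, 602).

3319593550

2275 = 5² · 7 · 13; 2527 = 7 · 19²; 329 = 7 · 47; 602 = 2 · 7 · 43
lcm takes max exponent of each prime: 2 · 5² · 7 · 13 · 19² · 43 · 47 = 3319593550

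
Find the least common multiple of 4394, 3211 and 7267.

4394 = 2 · 13³; 3211 = 13² · 19; 7267 = 13² · 43
lcm takes max exponent of each prime: 2 · 13³ · 19 · 43 = 3589898

3589898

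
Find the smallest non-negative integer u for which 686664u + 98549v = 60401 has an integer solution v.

gcd(686664, 98549) = 3179 (Euclid: 686664 = 6·98549 + 95370; 98549 = 1·95370 + 3179; 95370 = 30·3179 + 0), and 3179 | 60401.
Extended Euclid: 686664·(-1) + 98549·(7) = 3179. Scale by 19: u₀ = -19.
General solution u = u₀ + 31t; reducing mod 31 gives u = 12 (and v = -83).

12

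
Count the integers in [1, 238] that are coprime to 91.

188

Prime factors of 91: 7, 13. Count integers ≤ 238 divisible by none of them.
By inclusion–exclusion: 238 − ⌊238/7⌋ − ⌊238/13⌋ + ⌊238/91⌋ = 188.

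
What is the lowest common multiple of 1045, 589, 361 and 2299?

1045 = 5 · 11 · 19; 589 = 19 · 31; 361 = 19²; 2299 = 11² · 19
lcm takes max exponent of each prime: 5 · 11² · 19² · 31 = 6770555

6770555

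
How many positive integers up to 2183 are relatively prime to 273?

1152

Prime factors of 273: 3, 7, 13. Count integers ≤ 2183 divisible by none of them.
By inclusion–exclusion: 2183 − ⌊2183/3⌋ − ⌊2183/7⌋ − ⌊2183/13⌋ + ⌊2183/21⌋ + ⌊2183/39⌋ + ⌊2183/91⌋ − ⌊2183/273⌋ = 1152.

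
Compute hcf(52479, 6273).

153

52479 = 3² · 7³ · 17
6273 = 3² · 17 · 41
Common: 3² · 17 = 153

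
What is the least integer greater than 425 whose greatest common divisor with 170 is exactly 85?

gcd(x, 170) = 85 forces 85 | x; write x = 85s. Then gcd(85s, 85·2) = 85·gcd(s, 2), so need gcd(s, 2) = 1.
85s > 425 gives s ≥ 6. The least s ≥ 6 coprime to 2 is 7, so x = 85·7 = 595.

595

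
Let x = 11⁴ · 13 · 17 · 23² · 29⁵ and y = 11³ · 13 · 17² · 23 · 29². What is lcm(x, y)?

596839554086209577

max exponent per prime: 11⁴ · 13 · 17² · 23² · 29⁵ = 596839554086209577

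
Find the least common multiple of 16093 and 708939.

16093 = 7 · 11² · 19; 708939 = 3³ · 7 · 11² · 31
max exponents: 3³ · 7 · 11² · 19 · 31 = 13469841

13469841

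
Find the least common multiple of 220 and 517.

10340

220 = 2² · 5 · 11; 517 = 11 · 47
max exponents: 2² · 5 · 11 · 47 = 10340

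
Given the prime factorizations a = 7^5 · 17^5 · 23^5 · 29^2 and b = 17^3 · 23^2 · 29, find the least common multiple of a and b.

129172475571886881337

max exponent per prime: 7^5 · 17^5 · 23^5 · 29^2 = 129172475571886881337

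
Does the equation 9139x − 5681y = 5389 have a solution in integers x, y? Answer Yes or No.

gcd(9139, 5681): 9139 = 1·5681 + 3458; 5681 = 1·3458 + 2223; 3458 = 1·2223 + 1235; 2223 = 1·1235 + 988; 1235 = 1·988 + 247; 988 = 4·247 + 0 → 247
247 does not divide 5389, so a solution does not exist.

No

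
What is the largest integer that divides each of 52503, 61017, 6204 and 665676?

33

52503 = 3 · 11 · 37 · 43; 61017 = 3 · 11 · 43²; 6204 = 2² · 3 · 11 · 47; 665676 = 2² · 3² · 11 · 41²
gcd takes min exponent of each prime: 3 · 11 = 33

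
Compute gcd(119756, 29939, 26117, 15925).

119756 = 2² · 7² · 13 · 47; 29939 = 7² · 13 · 47; 26117 = 7² · 13 · 41; 15925 = 5² · 7² · 13
gcd takes min exponent of each prime: 7² · 13 = 637

637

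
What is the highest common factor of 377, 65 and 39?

gcd(377, 65): 377 = 5·65 + 52; 65 = 1·52 + 13; 52 = 4·13 + 0 → 13
gcd(13, 39): 39 = 3·13 + 0 → 13

13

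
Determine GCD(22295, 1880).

5

22295 = 5 · 7³ · 13
1880 = 2³ · 5 · 47
Common: 5 = 5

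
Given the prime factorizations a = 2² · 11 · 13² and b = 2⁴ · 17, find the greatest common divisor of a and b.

min exponent per shared prime: 2² = 4

4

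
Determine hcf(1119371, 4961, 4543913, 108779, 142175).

gcd(1119371, 4961): 1119371 = 225·4961 + 3146; 4961 = 1·3146 + 1815; 3146 = 1·1815 + 1331; 1815 = 1·1331 + 484; 1331 = 2·484 + 363; 484 = 1·363 + 121; 363 = 3·121 + 0 → 121
gcd(121, 4543913): 4543913 = 37553·121 + 0 → 121
gcd(121, 108779): 108779 = 899·121 + 0 → 121
gcd(121, 142175): 142175 = 1175·121 + 0 → 121

121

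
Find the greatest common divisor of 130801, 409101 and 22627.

gcd(130801, 409101): 409101 = 3·130801 + 16698; 130801 = 7·16698 + 13915; 16698 = 1·13915 + 2783; 13915 = 5·2783 + 0 → 2783
gcd(2783, 22627): 22627 = 8·2783 + 363; 2783 = 7·363 + 242; 363 = 1·242 + 121; 242 = 2·121 + 0 → 121

121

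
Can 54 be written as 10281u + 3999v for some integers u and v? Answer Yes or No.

Yes

By Bézout, 10281u + 3999v = 54 has integer solutions iff gcd(10281, 3999) | 54.
Euclid: 10281 = 2·3999 + 2283; 3999 = 1·2283 + 1716; 2283 = 1·1716 + 567; 1716 = 3·567 + 15; 567 = 37·15 + 12; 15 = 1·12 + 3; 12 = 4·3 + 0. gcd = 3; 54 mod 3 = 0. Yes.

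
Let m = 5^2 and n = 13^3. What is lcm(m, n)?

54925

max exponent per prime: 5^2 · 13^3 = 54925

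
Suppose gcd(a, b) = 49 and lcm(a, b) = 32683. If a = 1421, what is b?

1127

a·b = gcd·lcm = 49·32683 = 1601467, so b = 1601467/1421 = 1127.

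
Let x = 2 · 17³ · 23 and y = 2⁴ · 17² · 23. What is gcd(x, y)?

13294

min exponent per shared prime: 2 · 17² · 23 = 13294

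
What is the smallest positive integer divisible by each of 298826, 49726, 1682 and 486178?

lcm(298826, 49726) = 298826·49726/gcd = 14859421676/94 = 158078954
lcm(158078954, 1682) = 158078954·1682/gcd = 265888800628/2 = 132944400314
lcm(132944400314, 486178) = 132944400314·486178/gcd = 64634642655859892/22 = 2937938302539086

2937938302539086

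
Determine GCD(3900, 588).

12

Euclid: 3900 = 6·588 + 372; 588 = 1·372 + 216; 372 = 1·216 + 156; 216 = 1·156 + 60; 156 = 2·60 + 36; 60 = 1·36 + 24; 36 = 1·24 + 12; 24 = 2·12 + 0. Last nonzero remainder: 12.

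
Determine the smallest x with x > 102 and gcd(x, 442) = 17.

119

442 = 17·26. Any x with gcd(x, 442) = 17 is a multiple of 17, say 17s, with s coprime to 26.
Need s > 102/17, so s ≥ 7. First s ≥ 7 with gcd(s, 26) = 1 is s = 7. Thus x = 17·7 = 119.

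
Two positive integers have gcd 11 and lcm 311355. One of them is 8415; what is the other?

407

Using uv = gcd(u,v)·lcm(u,v) = 11·311355 = 3424905, we get v = 3424905/8415 = 407.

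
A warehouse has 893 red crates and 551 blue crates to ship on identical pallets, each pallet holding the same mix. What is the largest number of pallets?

19

893 = 19 · 47
551 = 19 · 29
Common: 19 = 19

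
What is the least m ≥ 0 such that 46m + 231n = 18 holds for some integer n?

141

Euclid: 231 = 5·46 + 1; 46 = 46·1 + 0 → gcd = 1; 18 = 1·18.
Back-substitution yields 46·(-5) + 231·(1) = 1, so one solution is m = -5·18 = -90, n = 1·18 = 18.
Solutions in m differ by 231/1 = 231; the one in [0, 231) is -90 mod 231 = 141.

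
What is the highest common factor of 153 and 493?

Euclid: 493 = 3·153 + 34; 153 = 4·34 + 17; 34 = 2·17 + 0. Last nonzero remainder: 17.

17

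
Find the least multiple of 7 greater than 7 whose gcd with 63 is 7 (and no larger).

Multiples of 7 above 7: 7·2, 7·3, … . Need the cofactor coprime to 63/7 = 9.
Checking s = 2, 3, … the first with gcd(s, 9) = 1 is s = 2, giving 14.

14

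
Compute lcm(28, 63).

gcd first: 63 = 2·28 + 7; 28 = 4·7 + 0 → gcd = 7
lcm = 28·63/gcd = 1764/7 = 252

252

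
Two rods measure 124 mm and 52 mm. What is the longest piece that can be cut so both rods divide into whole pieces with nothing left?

124 = 2² · 31
52 = 2² · 13
Common: 2² = 4

4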